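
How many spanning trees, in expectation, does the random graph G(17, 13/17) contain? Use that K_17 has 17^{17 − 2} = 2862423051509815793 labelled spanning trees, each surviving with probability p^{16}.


K_17 has 17^{17 − 2} = 2862423051509815793 labelled spanning trees.
For each such spanning tree H, let X_H = 1 if all 16 edges of H are present in G. Then P[X_H = 1] = p^{16} = (13/17)^{16} = 665416609183179841/48661191875666868481.
Summing the indicators: E[X] = Σ_H E[X_H] = 2862423051509815793 · p^{16} = 2862423051509815793 · 665416609183179841/48661191875666868481 = 665416609183179841/17.
Numerically: E[X] ≈ 3.91422e+16.

E[X] = 2862423051509815793 · (13/17)^{16} = 665416609183179841/17 ≈ 3.91422e+16.


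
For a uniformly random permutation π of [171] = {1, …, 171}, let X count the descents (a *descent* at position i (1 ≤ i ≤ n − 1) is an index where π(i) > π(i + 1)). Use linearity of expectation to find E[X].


Write X = Σ X_I over i = 1, …, 170, with X_I the indicator of one descent.
There are 170 indicators.
For each fixed i, the pair (π(i), π(i+1)) is a uniformly random ordered pair of distinct values from {1, …, 171}; by symmetry P[π(i) > π(i+1)] = 1/2.
By linearity: E[X] = 170 · (1/2) = (171 − 1) · (1/2) = 85 ≈ 85.00000.

E[X] = 85 = 85.00000.


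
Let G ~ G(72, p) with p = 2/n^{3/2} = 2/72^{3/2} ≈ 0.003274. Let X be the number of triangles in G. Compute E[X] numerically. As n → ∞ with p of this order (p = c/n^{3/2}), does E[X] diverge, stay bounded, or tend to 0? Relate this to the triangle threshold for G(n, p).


Number of potential triangles: C(72, 3) = 59640.
Each occurs with probability p³ ≈ (0.003274)³ ≈ 3.508276e-08.
By linearity: E[X] = C(72, 3)·p³ ≈ 59640 · 3.508276e-08 ≈ 0.0021.
Since α = 3/2 > 1, p = c/n^{3/2} = o(1/n) is below the triangle threshold p ~ 1/n. Asymptotically E[X] ~ (c³/6)·n^{3(1−α)} = (2³/6)·n^{-1.5} → 0, so by Markov's inequality G has no triangles w.h.p.

E[X] ≈ 0.0021; in regime p = Θ(1/n^{3/2}) E[X] tends to 0 (below the triangle threshold p ~ 1/n).


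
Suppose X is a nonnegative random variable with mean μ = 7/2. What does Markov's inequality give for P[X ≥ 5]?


μ = E[X] = 7/2, a = 5.
Markov: P[X ≥ 5] ≤ μ/a = (7/2)/5 = 7/10.
Numerically: ≈ 0.70000.
(Since a = 5 > μ = 3.50000, the bound 7/10 is < 1 and informative.)

P[X ≥ 5] ≤ 7/10 ≈ 0.70000.


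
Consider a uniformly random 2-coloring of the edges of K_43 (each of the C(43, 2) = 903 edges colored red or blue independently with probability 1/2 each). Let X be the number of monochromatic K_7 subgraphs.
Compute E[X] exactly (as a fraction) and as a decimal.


Let X = Σ_S X_S over the C(43, 7) = 32224114 subsets S of size 7, where X_S = 1 if the K_7 on S is monochromatic.
For a fixed S, the K_7 on S has C(7, 2) = 21 edges. P[all 21 edges red] = (1/2)^21, and likewise for blue, so P[monochromatic] = 2·(1/2)^21 = 2^{1 − 21} = 1/1048576.
By linearity of expectation: E[X] = C(43, 7) · 2^{1 − 21} = 32224114 · 1/1048576 = 16112057/524288.
Numerically: E[X] ≈ 30.7313.

E[X] = C(43,7)·2^(1−C(7,2)) = 16112057/524288 ≈ 30.7313.


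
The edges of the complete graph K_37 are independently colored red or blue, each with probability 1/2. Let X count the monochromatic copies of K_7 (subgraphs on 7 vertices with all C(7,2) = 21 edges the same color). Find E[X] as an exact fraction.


Let X = Σ_S X_S over the C(37, 7) = 10295472 subsets S of size 7, where X_S = 1 if the K_7 on S is monochromatic.
For a fixed S, the K_7 on S has C(7, 2) = 21 edges. P[all 21 edges red] = (1/2)^21, and likewise for blue, so P[monochromatic] = 2·(1/2)^21 = 2^{1 − 21} = 1/1048576.
Summing: E[X] = C(37, 7) · 2^{1 − 21} = 10295472 · 1/1048576 = 643467/65536.
Numerically: E[X] ≈ 9.818527.

E[X] = C(37,7)·2^(1−C(7,2)) = 643467/65536 ≈ 9.818527.


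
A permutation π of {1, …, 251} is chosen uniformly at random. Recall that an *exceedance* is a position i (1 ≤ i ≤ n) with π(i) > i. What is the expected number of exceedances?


Write X = Σ_{i=1}^{251} X_i, where X_i = 1_{π(i) > i}.
For each fixed i, π(i) is uniform over {1, …, 251} (marginal of a uniform permutation), so P[π(i) > i] = (n − i)/n. Summing: Σ_{i=1}^{251} (n − i)/n = (0 + 1 + … + 250)/251 = 251(251 − 1)/(2·251) = (251 − 1)/2.
Hence E[X] = Σ_{i=1}^{251} (251 − i)/251 = 125 ≈ 125.0000.

E[X] = 125 = 125.0000.


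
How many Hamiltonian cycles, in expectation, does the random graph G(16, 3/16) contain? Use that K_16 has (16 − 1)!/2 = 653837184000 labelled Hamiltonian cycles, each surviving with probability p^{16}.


K_16 has (16 − 1)!/2 = 653837184000 labelled Hamiltonian cycles.
For each such Hamiltonian cycle H, let X_H = 1 if all 16 edges of H are present in G. Then P[X_H = 1] = p^{16} = (3/16)^{16} = 43046721/18446744073709551616.
Summing the indicators: E[X] = Σ_H E[X_H] = 653837184000 · p^{16} = 653837184000 · 43046721/18446744073709551616 = 27485885585032875/18014398509481984.
Numerically: E[X] ≈ 1.53.

E[X] = 653837184000 · (3/16)^{16} = 27485885585032875/18014398509481984 ≈ 1.53.


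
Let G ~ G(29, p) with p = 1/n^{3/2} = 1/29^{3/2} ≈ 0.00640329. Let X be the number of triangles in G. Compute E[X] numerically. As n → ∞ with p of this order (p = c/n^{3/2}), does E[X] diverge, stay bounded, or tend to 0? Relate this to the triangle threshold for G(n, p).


Number of potential triangles: C(29, 3) = 3654.
Each occurs with probability p³ ≈ (0.00640329)³ ≈ 2.62548178e-07.
By linearity: E[X] = C(29, 3)·p³ ≈ 3654 · 2.62548178e-07 ≈ 0.000959.
Since α = 3/2 > 1, p = c/n^{3/2} = o(1/n) is below the triangle threshold p ~ 1/n. Asymptotically E[X] ~ (c³/6)·n^{3(1−α)} = (1³/6)·n^{-1.5} → 0, so by Markov's inequality G has no triangles w.h.p.

E[X] ≈ 0.000959; in regime p = Θ(1/n^{3/2}) E[X] tends to 0 (below the triangle threshold p ~ 1/n).


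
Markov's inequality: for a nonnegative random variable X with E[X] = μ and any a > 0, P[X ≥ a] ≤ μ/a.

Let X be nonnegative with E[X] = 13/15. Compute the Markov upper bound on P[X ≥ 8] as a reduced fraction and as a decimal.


μ = E[X] = 13/15, a = 8.
Markov: P[X ≥ 8] ≤ μ/a = (13/15)/8 = 13/120.
Numerically: ≈ 0.10833.
(Since a = 8 > μ = 0.86667, the bound 13/120 is < 1 and informative.)

P[X ≥ 8] ≤ 13/120 ≈ 0.10833.


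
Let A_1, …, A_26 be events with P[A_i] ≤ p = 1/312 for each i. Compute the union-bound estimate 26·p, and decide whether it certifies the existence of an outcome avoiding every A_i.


Union bound: P[∪_{i=1}^{26} A_i] ≤ Σ_i P[A_i] ≤ 26·p = 26·(1/312) = 1/12.
Numerically: 1/12 ≈ 0.083.
Is 1/12 < 1? YES.
Since P[∪ A_i] ≤ 1/12 < 1, the complement has P[∩ A_i^c] ≥ 1 − 1/12 = 11/12 > 0, so some outcome avoids every A_i.

26·p = 1/12 ≈ 0.083; existence CERTIFIED by the union bound.


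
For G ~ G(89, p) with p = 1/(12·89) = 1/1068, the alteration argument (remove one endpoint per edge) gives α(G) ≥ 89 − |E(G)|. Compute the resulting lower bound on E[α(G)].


E[|E(G)|] = C(89, 2)·p = 3916 · (1/1068) = 11/3.
E[α(G)] ≥ n − E[|E(G)|] = 89 − 11/3 = 256/3.
Numerically: ≈ 85.3333.
(This is only a lower bound; the true E[α(G)] may be larger.)

E[α(G)] ≥ 256/3 ≈ 85.3333.


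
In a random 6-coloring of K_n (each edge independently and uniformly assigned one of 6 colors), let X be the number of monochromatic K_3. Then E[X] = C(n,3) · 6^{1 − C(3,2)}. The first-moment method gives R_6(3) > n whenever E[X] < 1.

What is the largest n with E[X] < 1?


We need C(n, 3) · 6^{1 − 3} < 1, i.e. C(n, 3) < 6^{3 − 1} = 36.
Check values of n near the boundary:
  n = 3: C(3, 3) = 1; 1 < 36? YES
  n = 4: C(4, 3) = 4; 4 < 36? YES
  n = 5: C(5, 3) = 10; 10 < 36? YES
  n = 6: C(6, 3) = 20; 20 < 36? YES
  n = 7: C(7, 3) = 35; 35 < 36? YES
  n = 8: C(8, 3) = 56; 56 < 36? NO
The largest n with C(n, 3) < 36 is n = 7 (where E[X] = 35/36 ≈ 0.97222). Hence R_6(3) > 7, i.e. R_6(3) ≥ 8.

Largest n = 7; hence R_6(3) > 7.


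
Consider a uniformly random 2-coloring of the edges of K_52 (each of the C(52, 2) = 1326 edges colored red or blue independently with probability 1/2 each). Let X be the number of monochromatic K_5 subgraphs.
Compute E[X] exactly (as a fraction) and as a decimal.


Let X = Σ_S X_S over the C(52, 5) = 2598960 subsets S of size 5, where X_S = 1 if the K_5 on S is monochromatic.
For a fixed S, the K_5 on S has C(5, 2) = 10 edges. P[all 10 edges red] = (1/2)^10, and likewise for blue, so P[monochromatic] = 2·(1/2)^10 = 2^{1 − 10} = 1/512.
By linearity: E[X] = C(52, 5) · 2^{1 − 10} = 2598960 · 1/512 = 162435/32.
Numerically: E[X] ≈ 5076.093750.

E[X] = C(52,5)·2^(1−C(5,2)) = 162435/32 ≈ 5076.093750.


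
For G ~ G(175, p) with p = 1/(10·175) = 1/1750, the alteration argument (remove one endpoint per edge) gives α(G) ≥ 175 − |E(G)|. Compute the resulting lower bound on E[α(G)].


E[|E(G)|] = C(175, 2)·p = 15225 · (1/1750) = 87/10.
E[α(G)] ≥ n − E[|E(G)|] = 175 − 87/10 = 1663/10.
Numerically: ≈ 166.3000.
(This is only a lower bound; the true E[α(G)] may be larger.)

E[α(G)] ≥ 1663/10 ≈ 166.3000.


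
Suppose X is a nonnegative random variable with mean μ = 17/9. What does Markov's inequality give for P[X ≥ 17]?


μ = E[X] = 17/9, a = 17.
Markov: P[X ≥ 17] ≤ μ/a = (17/9)/17 = 1/9.
Numerically: ≈ 0.111.
(Since a = 17 > μ = 1.889, the bound 1/9 is < 1 and informative.)

P[X ≥ 17] ≤ 1/9 ≈ 0.111.


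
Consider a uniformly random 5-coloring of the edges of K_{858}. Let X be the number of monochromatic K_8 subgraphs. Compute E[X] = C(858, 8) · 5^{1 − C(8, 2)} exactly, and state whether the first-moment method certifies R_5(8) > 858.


E[X] = C(858, 8) · 5^{1 − 28} = 7049584530256467771 · 5^{−27} = 7049584530256467771/7450580596923828125.
As a reduced fraction: E[X] = 7049584530256467771/7450580596923828125 ≈ 0.94618.
Is E[X] < 1? YES.
Since E[X] < 1, there exists a 5-coloring of K_{858} with no monochromatic K_8; hence R_5(8) > 858.

E[X] = 7049584530256467771/7450580596923828125 ≈ 0.94618; E[X] < 1, so R_5(8) > 858.


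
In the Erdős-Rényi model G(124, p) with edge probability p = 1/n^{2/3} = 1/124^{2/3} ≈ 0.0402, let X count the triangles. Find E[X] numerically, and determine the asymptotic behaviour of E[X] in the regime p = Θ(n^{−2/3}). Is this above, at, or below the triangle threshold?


Number of potential triangles: C(124, 3) = 310124.
Each occurs with probability p³ ≈ (0.0402)³ ≈ 6.50364e-05.
By linearity: E[X] = C(124, 3)·p³ ≈ 310124 · 6.50364e-05 ≈ 20.169.
Since α = 2/3 < 1, p = c/n^{2/3} ≫ 1/n is above the triangle threshold p ~ 1/n. Asymptotically E[X] ~ (c³/6)·n^{3(1−α)} = (1³/6)·n^{1} → ∞; triangles are abundant w.h.p.

E[X] ≈ 20.169; in regime p = Θ(1/n^{2/3}) E[X] diverges (above the triangle threshold p ~ 1/n).


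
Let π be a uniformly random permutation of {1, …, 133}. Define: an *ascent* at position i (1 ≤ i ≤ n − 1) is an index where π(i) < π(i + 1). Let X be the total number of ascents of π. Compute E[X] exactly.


Write X = Σ X_I over i = 1, …, 132, with X_I the indicator of one ascent.
There are 132 indicators.
For each fixed i, the pair (π(i), π(i+1)) is a uniformly random ordered pair of distinct values from {1, …, 133}; by symmetry P[π(i) < π(i+1)] = 1/2.
By linearity: E[X] = 132 · (1/2) = (133 − 1) · (1/2) = 66 ≈ 66.00000.

E[X] = 66 = 66.00000.


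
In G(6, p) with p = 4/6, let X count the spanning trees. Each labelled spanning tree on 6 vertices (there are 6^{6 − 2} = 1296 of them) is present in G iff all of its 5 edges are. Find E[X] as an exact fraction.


K_6 has 6^{6 − 2} = 1296 labelled spanning trees.
For each such spanning tree H, let X_H = 1 if all 5 edges of H are present in G. Then P[X_H = 1] = p^{5} = (2/3)^{5} = 32/243.
Summing the indicators: E[X] = Σ_H E[X_H] = 1296 · p^{5} = 1296 · 32/243 = 512/3.
Numerically: E[X] ≈ 170.67.

E[X] = 1296 · (2/3)^{5} = 512/3 ≈ 170.67.


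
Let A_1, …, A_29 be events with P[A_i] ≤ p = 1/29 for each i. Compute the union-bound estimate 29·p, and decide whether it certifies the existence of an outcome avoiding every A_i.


Union bound: P[∪_{i=1}^{29} A_i] ≤ Σ_i P[A_i] ≤ 29·p = 29·(1/29) = 1.
Numerically: 1 ≈ 1.000000.
Is 1 < 1? NO.
Since the bound 1 is ≥ 1, the union bound is uninformative here; it does NOT by itself certify existence.

29·p = 1 ≈ 1.000000; existence NOT certified by the union bound.


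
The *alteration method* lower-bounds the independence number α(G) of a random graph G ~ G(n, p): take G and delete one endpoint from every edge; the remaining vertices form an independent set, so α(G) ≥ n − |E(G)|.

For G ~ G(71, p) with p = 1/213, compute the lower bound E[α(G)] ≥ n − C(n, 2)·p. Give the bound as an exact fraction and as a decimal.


E[|E(G)|] = C(71, 2)·p = 2485 · (1/213) = 35/3.
E[α(G)] ≥ n − E[|E(G)|] = 71 − 35/3 = 178/3.
Numerically: ≈ 59.3333.
(This is only a lower bound; the true E[α(G)] may be larger.)

E[α(G)] ≥ 178/3 ≈ 59.3333.


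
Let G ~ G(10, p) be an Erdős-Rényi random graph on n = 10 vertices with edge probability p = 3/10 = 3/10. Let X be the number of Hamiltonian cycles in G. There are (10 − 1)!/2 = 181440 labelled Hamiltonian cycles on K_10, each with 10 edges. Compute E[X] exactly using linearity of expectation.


K_10 has (10 − 1)!/2 = 181440 labelled Hamiltonian cycles.
For each such Hamiltonian cycle H, let X_H = 1 if all 10 edges of H are present in G. Then P[X_H = 1] = p^{10} = (3/10)^{10} = 59049/10000000000.
Summing the indicators: E[X] = Σ_H E[X_H] = 181440 · p^{10} = 181440 · 59049/10000000000 = 33480783/31250000.
Numerically: E[X] ≈ 1.0714.

E[X] = 181440 · (3/10)^{10} = 33480783/31250000 ≈ 1.0714.


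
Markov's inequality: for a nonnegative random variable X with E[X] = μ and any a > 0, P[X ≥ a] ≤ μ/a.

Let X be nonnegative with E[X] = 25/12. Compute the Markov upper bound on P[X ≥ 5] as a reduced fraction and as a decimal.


μ = E[X] = 25/12, a = 5.
Markov: P[X ≥ 5] ≤ μ/a = (25/12)/5 = 5/12.
Numerically: ≈ 0.416667.
(Since a = 5 > μ = 2.083333, the bound 5/12 is < 1 and informative.)

P[X ≥ 5] ≤ 5/12 ≈ 0.416667.


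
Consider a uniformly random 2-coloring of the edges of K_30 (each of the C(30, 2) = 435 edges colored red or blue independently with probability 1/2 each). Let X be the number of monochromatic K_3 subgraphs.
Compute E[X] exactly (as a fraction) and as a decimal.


Let X = Σ_S X_S over the C(30, 3) = 4060 subsets S of size 3, where X_S = 1 if the K_3 on S is monochromatic.
For a fixed S, the K_3 on S has C(3, 2) = 3 edges. P[all 3 edges red] = (1/2)^3, and likewise for blue, so P[monochromatic] = 2·(1/2)^3 = 2^{1 − 3} = 1/4.
Summing: E[X] = C(30, 3) · 2^{1 − 3} = 4060 · 1/4 = 1015.
Numerically: E[X] ≈ 1015.0000.

E[X] = C(30,3)·2^(1−C(3,2)) = 1015 ≈ 1015.0000.


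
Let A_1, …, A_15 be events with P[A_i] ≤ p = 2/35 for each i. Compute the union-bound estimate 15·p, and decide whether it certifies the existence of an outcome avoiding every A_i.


Union bound: P[∪_{i=1}^{15} A_i] ≤ Σ_i P[A_i] ≤ 15·p = 15·(2/35) = 6/7.
Numerically: 6/7 ≈ 0.857143.
Is 6/7 < 1? YES.
Since P[∪ A_i] ≤ 6/7 < 1, the complement has P[∩ A_i^c] ≥ 1 − 6/7 = 1/7 > 0, so some outcome avoids every A_i.

15·p = 6/7 ≈ 0.857143; existence CERTIFIED by the union bound.


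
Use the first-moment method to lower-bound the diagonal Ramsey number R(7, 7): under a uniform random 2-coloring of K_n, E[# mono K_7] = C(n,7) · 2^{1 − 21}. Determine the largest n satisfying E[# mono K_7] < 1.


We need C(n, 7) · 2^{1 − 21} < 1, i.e. C(n, 7) < 2^{21 − 1} = 1048576.
Check values of n near the boundary:
  n = 24: C(24, 7) = 346104; 346104 < 1048576? YES
  n = 25: C(25, 7) = 480700; 480700 < 1048576? YES
  n = 26: C(26, 7) = 657800; 657800 < 1048576? YES
  n = 27: C(27, 7) = 888030; 888030 < 1048576? YES
  n = 28: C(28, 7) = 1184040; 1184040 < 1048576? NO
The largest n with C(n, 7) < 1048576 is n = 27 (where E[X] = 444015/524288 ≈ 0.847). Hence R(7, 7) > 27, i.e. R(7, 7) ≥ 28.

Largest n = 27; hence R(7, 7) > 27.


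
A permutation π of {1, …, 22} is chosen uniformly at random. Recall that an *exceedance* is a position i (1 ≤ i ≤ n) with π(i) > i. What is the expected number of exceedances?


Write X = Σ_{i=1}^{22} X_i, where X_i = 1_{π(i) > i}.
For each fixed i, π(i) is uniform over {1, …, 22} (marginal of a uniform permutation), so P[π(i) > i] = (n − i)/n. Summing: Σ_{i=1}^{22} (n − i)/n = (0 + 1 + … + 21)/22 = 22(22 − 1)/(2·22) = (22 − 1)/2.
Hence E[X] = Σ_{i=1}^{22} (22 − i)/22 = 21/2 ≈ 10.500.

E[X] = 21/2 = 10.500.


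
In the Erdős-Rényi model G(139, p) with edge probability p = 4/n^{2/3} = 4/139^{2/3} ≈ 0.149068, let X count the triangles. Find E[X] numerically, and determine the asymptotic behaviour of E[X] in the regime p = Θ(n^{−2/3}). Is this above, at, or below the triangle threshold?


Number of potential triangles: C(139, 3) = 437989.
Each occurs with probability p³ ≈ (0.149068)³ ≈ 3.31245795e-03.
By linearity: E[X] = C(139, 3)·p³ ≈ 437989 · 3.31245795e-03 ≈ 1450.820144.
Since α = 2/3 < 1, p = c/n^{2/3} ≫ 1/n is above the triangle threshold p ~ 1/n. Asymptotically E[X] ~ (c³/6)·n^{3(1−α)} = (4³/6)·n^{1} → ∞; triangles are abundant w.h.p.

E[X] ≈ 1450.820144; in regime p = Θ(1/n^{2/3}) E[X] diverges (above the triangle threshold p ~ 1/n).


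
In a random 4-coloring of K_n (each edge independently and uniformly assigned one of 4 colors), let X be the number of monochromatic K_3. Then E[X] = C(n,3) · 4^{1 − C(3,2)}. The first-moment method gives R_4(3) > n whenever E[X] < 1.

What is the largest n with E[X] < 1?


We need C(n, 3) · 4^{1 − 3} < 1, i.e. C(n, 3) < 4^{3 − 1} = 16.
Check values of n near the boundary:
  n = 3: C(3, 3) = 1; 1 < 16? YES
  n = 4: C(4, 3) = 4; 4 < 16? YES
  n = 5: C(5, 3) = 10; 10 < 16? YES
  n = 6: C(6, 3) = 20; 20 < 16? NO
The largest n with C(n, 3) < 16 is n = 5 (where E[X] = 5/8 ≈ 0.6250). Hence R_4(3) > 5, i.e. R_4(3) ≥ 6.

Largest n = 5; hence R_4(3) > 5.


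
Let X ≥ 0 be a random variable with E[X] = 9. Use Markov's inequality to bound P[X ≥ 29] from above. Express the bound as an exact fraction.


μ = E[X] = 9, a = 29.
Markov: P[X ≥ 29] ≤ μ/a = (9)/29 = 9/29.
Numerically: ≈ 0.3103.
(Since a = 29 > μ = 9.0000, the bound 9/29 is < 1 and informative.)

P[X ≥ 29] ≤ 9/29 ≈ 0.3103.


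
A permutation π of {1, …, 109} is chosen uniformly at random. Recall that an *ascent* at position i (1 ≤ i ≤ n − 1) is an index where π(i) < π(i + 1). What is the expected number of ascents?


Write X = Σ X_I over i = 1, …, 108, with X_I the indicator of one ascent.
There are 108 indicators.
For each fixed i, the pair (π(i), π(i+1)) is a uniformly random ordered pair of distinct values from {1, …, 109}; by symmetry P[π(i) < π(i+1)] = 1/2.
By linearity: E[X] = 108 · (1/2) = (109 − 1) · (1/2) = 54 ≈ 54.0000.

E[X] = 54 = 54.0000.


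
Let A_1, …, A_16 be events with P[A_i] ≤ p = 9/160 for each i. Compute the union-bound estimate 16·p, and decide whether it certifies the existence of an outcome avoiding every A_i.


Union bound: P[∪_{i=1}^{16} A_i] ≤ Σ_i P[A_i] ≤ 16·p = 16·(9/160) = 9/10.
Numerically: 9/10 ≈ 0.9000.
Is 9/10 < 1? YES.
Since P[∪ A_i] ≤ 9/10 < 1, the complement has P[∩ A_i^c] ≥ 1 − 9/10 = 1/10 > 0, so some outcome avoids every A_i.

16·p = 9/10 ≈ 0.9000; existence CERTIFIED by the union bound.


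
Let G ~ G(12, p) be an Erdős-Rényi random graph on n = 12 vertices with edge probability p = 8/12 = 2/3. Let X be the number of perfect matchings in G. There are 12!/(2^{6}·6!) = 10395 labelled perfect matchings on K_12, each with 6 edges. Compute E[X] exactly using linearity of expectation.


K_12 has 12!/(2^{6}·6!) = 10395 labelled perfect matchings.
For each such perfect matching H, let X_H = 1 if all 6 edges of H are present in G. Then P[X_H = 1] = p^{6} = (2/3)^{6} = 64/729.
By linearity: E[X] = Σ_H E[X_H] = 10395 · p^{6} = 10395 · 64/729 = 24640/27.
Numerically: E[X] ≈ 913.

E[X] = 10395 · (2/3)^{6} = 24640/27 ≈ 913.


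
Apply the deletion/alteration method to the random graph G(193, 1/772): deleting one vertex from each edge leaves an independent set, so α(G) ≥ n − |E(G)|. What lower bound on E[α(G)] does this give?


E[|E(G)|] = C(193, 2)·p = 18528 · (1/772) = 24.
E[α(G)] ≥ n − E[|E(G)|] = 193 − 24 = 169.
Numerically: ≈ 169.00000.
(This is only a lower bound; the true E[α(G)] may be larger.)

E[α(G)] ≥ 169 ≈ 169.00000.


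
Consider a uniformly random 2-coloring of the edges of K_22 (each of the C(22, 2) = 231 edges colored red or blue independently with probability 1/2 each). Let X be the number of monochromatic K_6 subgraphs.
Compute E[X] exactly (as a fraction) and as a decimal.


Let X = Σ_S X_S over the C(22, 6) = 74613 subsets S of size 6, where X_S = 1 if the K_6 on S is monochromatic.
For a fixed S, the K_6 on S has C(6, 2) = 15 edges. P[all 15 edges red] = (1/2)^15, and likewise for blue, so P[monochromatic] = 2·(1/2)^15 = 2^{1 − 15} = 1/16384.
By linearity of expectation: E[X] = C(22, 6) · 2^{1 − 15} = 74613 · 1/16384 = 74613/16384.
Numerically: E[X] ≈ 4.55402.

E[X] = C(22,6)·2^(1−C(6,2)) = 74613/16384 ≈ 4.55402.


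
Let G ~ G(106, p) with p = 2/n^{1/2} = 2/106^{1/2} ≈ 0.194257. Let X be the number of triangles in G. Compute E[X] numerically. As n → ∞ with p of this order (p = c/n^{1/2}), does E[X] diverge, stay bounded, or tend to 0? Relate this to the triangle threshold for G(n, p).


Number of potential triangles: C(106, 3) = 192920.
Each occurs with probability p³ ≈ (0.194257)³ ≈ 7.33045934e-03.
By linearity: E[X] = C(106, 3)·p³ ≈ 192920 · 7.33045934e-03 ≈ 1414.192216.
Since α = 1/2 < 1, p = c/n^{1/2} ≫ 1/n is above the triangle threshold p ~ 1/n. Asymptotically E[X] ~ (c³/6)·n^{3(1−α)} = (2³/6)·n^{1.5} → ∞; triangles are abundant w.h.p.

E[X] ≈ 1414.192216; in regime p = Θ(1/n^{1/2}) E[X] diverges (above the triangle threshold p ~ 1/n).


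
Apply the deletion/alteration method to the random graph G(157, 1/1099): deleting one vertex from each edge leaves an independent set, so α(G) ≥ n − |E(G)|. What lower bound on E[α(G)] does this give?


E[|E(G)|] = C(157, 2)·p = 12246 · (1/1099) = 78/7.
E[α(G)] ≥ n − E[|E(G)|] = 157 − 78/7 = 1021/7.
Numerically: ≈ 145.857.
(This is only a lower bound; the true E[α(G)] may be larger.)

E[α(G)] ≥ 1021/7 ≈ 145.857.


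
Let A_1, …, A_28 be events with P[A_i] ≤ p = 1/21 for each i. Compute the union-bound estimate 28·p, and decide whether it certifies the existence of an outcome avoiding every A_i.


Union bound: P[∪_{i=1}^{28} A_i] ≤ Σ_i P[A_i] ≤ 28·p = 28·(1/21) = 4/3.
Numerically: 4/3 ≈ 1.333.
Is 4/3 < 1? NO.
Since the bound 4/3 is ≥ 1, the union bound is uninformative here; it does NOT by itself certify existence.

28·p = 4/3 ≈ 1.333; existence NOT certified by the union bound.


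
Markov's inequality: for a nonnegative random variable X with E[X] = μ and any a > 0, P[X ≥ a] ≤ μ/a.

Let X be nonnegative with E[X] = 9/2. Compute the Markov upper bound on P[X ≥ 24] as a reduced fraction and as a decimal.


μ = E[X] = 9/2, a = 24.
Markov: P[X ≥ 24] ≤ μ/a = (9/2)/24 = 3/16.
Numerically: ≈ 0.18750.
(Since a = 24 > μ = 4.50000, the bound 3/16 is < 1 and informative.)

P[X ≥ 24] ≤ 3/16 ≈ 0.18750.


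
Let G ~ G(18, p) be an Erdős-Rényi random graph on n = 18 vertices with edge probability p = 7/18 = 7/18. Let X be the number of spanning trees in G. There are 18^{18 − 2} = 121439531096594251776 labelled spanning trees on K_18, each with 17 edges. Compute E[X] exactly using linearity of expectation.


K_18 has 18^{18 − 2} = 121439531096594251776 labelled spanning trees.
For each such spanning tree H, let X_H = 1 if all 17 edges of H are present in G. Then P[X_H = 1] = p^{17} = (7/18)^{17} = 232630513987207/2185911559738696531968.
By linearity of expectation: E[X] = Σ_H E[X_H] = 121439531096594251776 · p^{17} = 121439531096594251776 · 232630513987207/2185911559738696531968 = 232630513987207/18.
Numerically: E[X] ≈ 1.29239e+13.

E[X] = 121439531096594251776 · (7/18)^{17} = 232630513987207/18 ≈ 1.29239e+13.


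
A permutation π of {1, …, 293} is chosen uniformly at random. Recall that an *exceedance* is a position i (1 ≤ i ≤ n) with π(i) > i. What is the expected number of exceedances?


Write X = Σ_{i=1}^{293} X_i, where X_i = 1_{π(i) > i}.
For each fixed i, π(i) is uniform over {1, …, 293} (marginal of a uniform permutation), so P[π(i) > i] = (n − i)/n. Summing: Σ_{i=1}^{293} (n − i)/n = (0 + 1 + … + 292)/293 = 293(293 − 1)/(2·293) = (293 − 1)/2.
Hence E[X] = Σ_{i=1}^{293} (293 − i)/293 = 146 ≈ 146.00000.

E[X] = 146 = 146.00000.


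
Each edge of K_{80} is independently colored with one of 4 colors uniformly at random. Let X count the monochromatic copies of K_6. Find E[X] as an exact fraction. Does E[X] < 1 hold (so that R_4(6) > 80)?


E[X] = C(80, 6) · 4^{1 − 15} = 300500200 · 4^{−14} = 300500200/268435456.
As a reduced fraction: E[X] = 37562525/33554432 ≈ 1.119.
Is E[X] < 1? NO.
Since E[X] ≥ 1, the first-moment bound is inconclusive at n = 80; it does NOT by itself certify R_4(6) > 80.

E[X] = 37562525/33554432 ≈ 1.119; E[X] ≥ 1; first-moment method inconclusive here.


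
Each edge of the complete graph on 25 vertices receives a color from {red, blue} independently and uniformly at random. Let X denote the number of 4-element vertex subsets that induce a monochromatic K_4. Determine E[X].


Let X = Σ_S X_S over the C(25, 4) = 12650 subsets S of size 4, where X_S = 1 if the K_4 on S is monochromatic.
For a fixed S, the K_4 on S has C(4, 2) = 6 edges. P[all 6 edges red] = (1/2)^6, and likewise for blue, so P[monochromatic] = 2·(1/2)^6 = 2^{1 − 6} = 1/32.
By linearity: E[X] = C(25, 4) · 2^{1 − 6} = 12650 · 1/32 = 6325/16.
Numerically: E[X] ≈ 395.312500.

E[X] = C(25,4)·2^(1−C(4,2)) = 6325/16 ≈ 395.312500.


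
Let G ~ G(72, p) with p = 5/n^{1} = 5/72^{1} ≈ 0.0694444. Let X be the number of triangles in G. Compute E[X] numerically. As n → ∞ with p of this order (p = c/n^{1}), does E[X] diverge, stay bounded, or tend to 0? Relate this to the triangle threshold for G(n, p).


Number of potential triangles: C(72, 3) = 59640.
Each occurs with probability p³ ≈ (0.0694444)³ ≈ 3.34897977e-04.
By linearity: E[X] = C(72, 3)·p³ ≈ 59640 · 3.34897977e-04 ≈ 19.973315.
Here α = 1, so p = 5/n is exactly at the triangle threshold p ~ 1/n. Asymptotically E[X] → c³/6 = 5³/6 = 125/6 ≈ 20.833333, a bounded constant. In this regime the triangle count is asymptotically Poisson(c³/6).

E[X] ≈ 19.973315; in regime p = Θ(1/n^{1}) E[X] stays bounded (at the triangle threshold p ~ 1/n).


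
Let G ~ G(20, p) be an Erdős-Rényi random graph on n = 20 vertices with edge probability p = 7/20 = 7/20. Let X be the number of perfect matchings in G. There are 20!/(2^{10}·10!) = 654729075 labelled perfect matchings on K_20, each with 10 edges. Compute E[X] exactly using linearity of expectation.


K_20 has 20!/(2^{10}·10!) = 654729075 labelled perfect matchings.
For each such perfect matching H, let X_H = 1 if all 10 edges of H are present in G. Then P[X_H = 1] = p^{10} = (7/20)^{10} = 282475249/10240000000000.
By linearity of expectation: E[X] = Σ_H E[X_H] = 654729075 · p^{10} = 654729075 · 282475249/10240000000000 = 7397790339526587/409600000000.
Numerically: E[X] ≈ 1.806e+04.

E[X] = 654729075 · (7/20)^{10} = 7397790339526587/409600000000 ≈ 1.806e+04.


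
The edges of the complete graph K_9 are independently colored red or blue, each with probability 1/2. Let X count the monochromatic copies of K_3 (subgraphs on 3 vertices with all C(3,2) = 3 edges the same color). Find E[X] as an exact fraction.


Let X = Σ_S X_S over the C(9, 3) = 84 subsets S of size 3, where X_S = 1 if the K_3 on S is monochromatic.
For a fixed S, the K_3 on S has C(3, 2) = 3 edges. P[all 3 edges red] = (1/2)^3, and likewise for blue, so P[monochromatic] = 2·(1/2)^3 = 2^{1 − 3} = 1/4.
By linearity of expectation: E[X] = C(9, 3) · 2^{1 − 3} = 84 · 1/4 = 21.
Numerically: E[X] ≈ 21.00000.

E[X] = C(9,3)·2^(1−C(3,2)) = 21 ≈ 21.00000.


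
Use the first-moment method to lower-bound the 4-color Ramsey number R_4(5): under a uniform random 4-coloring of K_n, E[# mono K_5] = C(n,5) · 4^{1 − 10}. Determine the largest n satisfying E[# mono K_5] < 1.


We need C(n, 5) · 4^{1 − 10} < 1, i.e. C(n, 5) < 4^{10 − 1} = 262144.
Check values of n near the boundary:
  n = 30: C(30, 5) = 142506; 142506 < 262144? YES
  n = 31: C(31, 5) = 169911; 169911 < 262144? YES
  n = 32: C(32, 5) = 201376; 201376 < 262144? YES
  n = 33: C(33, 5) = 237336; 237336 < 262144? YES
  n = 34: C(34, 5) = 278256; 278256 < 262144? NO
  n = 35: C(35, 5) = 324632; 324632 < 262144? NO
  n = 36: C(36, 5) = 376992; 376992 < 262144? NO
The largest n with C(n, 5) < 262144 is n = 33 (where E[X] = 29667/32768 ≈ 0.90536). Hence R_4(5) > 33, i.e. R_4(5) ≥ 34.

Largest n = 33; hence R_4(5) > 33.


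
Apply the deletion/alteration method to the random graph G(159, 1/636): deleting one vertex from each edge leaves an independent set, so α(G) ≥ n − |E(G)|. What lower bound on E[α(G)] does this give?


E[|E(G)|] = C(159, 2)·p = 12561 · (1/636) = 79/4.
E[α(G)] ≥ n − E[|E(G)|] = 159 − 79/4 = 557/4.
Numerically: ≈ 139.25000.
(This is only a lower bound; the true E[α(G)] may be larger.)

E[α(G)] ≥ 557/4 ≈ 139.25000.


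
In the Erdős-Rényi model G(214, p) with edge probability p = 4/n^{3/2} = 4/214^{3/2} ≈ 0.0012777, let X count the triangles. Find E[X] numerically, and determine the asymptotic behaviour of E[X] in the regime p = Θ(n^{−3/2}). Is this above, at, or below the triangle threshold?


Number of potential triangles: C(214, 3) = 1610564.
Each occurs with probability p³ ≈ (0.0012777)³ ≈ 2.0860177e-09.
By linearity: E[X] = C(214, 3)·p³ ≈ 1610564 · 2.0860177e-09 ≈ 0.00336.
Since α = 3/2 > 1, p = c/n^{3/2} = o(1/n) is below the triangle threshold p ~ 1/n. Asymptotically E[X] ~ (c³/6)·n^{3(1−α)} = (4³/6)·n^{-1.5} → 0, so by Markov's inequality G has no triangles w.h.p.

E[X] ≈ 0.00336; in regime p = Θ(1/n^{3/2}) E[X] tends to 0 (below the triangle threshold p ~ 1/n).


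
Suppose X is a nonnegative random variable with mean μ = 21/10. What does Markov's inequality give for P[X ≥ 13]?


μ = E[X] = 21/10, a = 13.
Markov: P[X ≥ 13] ≤ μ/a = (21/10)/13 = 21/130.
Numerically: ≈ 0.161538.
(Since a = 13 > μ = 2.100000, the bound 21/130 is < 1 and informative.)

P[X ≥ 13] ≤ 21/130 ≈ 0.161538.


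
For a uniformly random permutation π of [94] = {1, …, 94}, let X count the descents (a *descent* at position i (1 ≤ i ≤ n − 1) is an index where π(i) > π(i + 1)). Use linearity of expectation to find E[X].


Write X = Σ X_I over i = 1, …, 93, with X_I the indicator of one descent.
There are 93 indicators.
For each fixed i, the pair (π(i), π(i+1)) is a uniformly random ordered pair of distinct values from {1, …, 94}; by symmetry P[π(i) > π(i+1)] = 1/2.
By linearity: E[X] = 93 · (1/2) = (94 − 1) · (1/2) = 93/2 ≈ 46.500000.

E[X] = 93/2 = 46.500000.


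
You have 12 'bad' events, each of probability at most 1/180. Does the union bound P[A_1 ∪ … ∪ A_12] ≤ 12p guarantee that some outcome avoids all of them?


Union bound: P[∪_{i=1}^{12} A_i] ≤ Σ_i P[A_i] ≤ 12·p = 12·(1/180) = 1/15.
Numerically: 1/15 ≈ 0.066667.
Is 1/15 < 1? YES.
Since P[∪ A_i] ≤ 1/15 < 1, the complement has P[∩ A_i^c] ≥ 1 − 1/15 = 14/15 > 0, so some outcome avoids every A_i.

12·p = 1/15 ≈ 0.066667; existence CERTIFIED by the union bound.


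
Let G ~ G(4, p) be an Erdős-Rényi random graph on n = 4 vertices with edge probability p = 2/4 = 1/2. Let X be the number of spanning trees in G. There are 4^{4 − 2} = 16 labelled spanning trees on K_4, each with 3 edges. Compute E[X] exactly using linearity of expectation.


K_4 has 4^{4 − 2} = 16 labelled spanning trees.
For each such spanning tree H, let X_H = 1 if all 3 edges of H are present in G. Then P[X_H = 1] = p^{3} = (1/2)^{3} = 1/8.
Summing the indicators: E[X] = Σ_H E[X_H] = 16 · p^{3} = 16 · 1/8 = 2.
Numerically: E[X] ≈ 2.

E[X] = 16 · (1/2)^{3} = 2 ≈ 2.


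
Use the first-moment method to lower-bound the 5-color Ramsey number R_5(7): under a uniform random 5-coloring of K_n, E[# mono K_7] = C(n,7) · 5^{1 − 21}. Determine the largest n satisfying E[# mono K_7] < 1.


We need C(n, 7) · 5^{1 − 21} < 1, i.e. C(n, 7) < 5^{21 − 1} = 95367431640625.
Check values of n near the boundary:
  n = 332: C(332, 7) = 82772214646616; 82772214646616 < 95367431640625? YES
  n = 333: C(333, 7) = 84549532139028; 84549532139028 < 95367431640625? YES
  n = 334: C(334, 7) = 86359460961576; 86359460961576 < 95367431640625? YES
  n = 335: C(335, 7) = 88202498238195; 88202498238195 < 95367431640625? YES
  n = 336: C(336, 7) = 90079147136880; 90079147136880 < 95367431640625? YES
  n = 337: C(337, 7) = 91989916924632; 91989916924632 < 95367431640625? YES
  n = 338: C(338, 7) = 93935323022736; 93935323022736 < 95367431640625? YES
  n = 339: C(339, 7) = 95915887062372; 95915887062372 < 95367431640625? NO
The largest n with C(n, 7) < 95367431640625 is n = 338 (where E[X] = 93935323022736/95367431640625 ≈ 0.985). Hence R_5(7) > 338, i.e. R_5(7) ≥ 339.

Largest n = 338; hence R_5(7) > 338.


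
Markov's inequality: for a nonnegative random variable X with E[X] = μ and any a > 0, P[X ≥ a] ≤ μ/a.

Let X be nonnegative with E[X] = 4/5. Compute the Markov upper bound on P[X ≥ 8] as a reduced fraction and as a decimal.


μ = E[X] = 4/5, a = 8.
Markov: P[X ≥ 8] ≤ μ/a = (4/5)/8 = 1/10.
Numerically: ≈ 0.100000.
(Since a = 8 > μ = 0.800000, the bound 1/10 is < 1 and informative.)

P[X ≥ 8] ≤ 1/10 ≈ 0.100000.


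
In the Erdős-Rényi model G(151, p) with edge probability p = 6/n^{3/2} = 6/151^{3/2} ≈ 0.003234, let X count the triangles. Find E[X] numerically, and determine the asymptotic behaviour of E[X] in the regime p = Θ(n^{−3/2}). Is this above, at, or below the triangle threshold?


Number of potential triangles: C(151, 3) = 562475.
Each occurs with probability p³ ≈ (0.003234)³ ≈ 3.381096e-08.
By linearity: E[X] = C(151, 3)·p³ ≈ 562475 · 3.381096e-08 ≈ 0.0190.
Since α = 3/2 > 1, p = c/n^{3/2} = o(1/n) is below the triangle threshold p ~ 1/n. Asymptotically E[X] ~ (c³/6)·n^{3(1−α)} = (6³/6)·n^{-1.5} → 0, so by Markov's inequality G has no triangles w.h.p.

E[X] ≈ 0.0190; in regime p = Θ(1/n^{3/2}) E[X] tends to 0 (below the triangle threshold p ~ 1/n).


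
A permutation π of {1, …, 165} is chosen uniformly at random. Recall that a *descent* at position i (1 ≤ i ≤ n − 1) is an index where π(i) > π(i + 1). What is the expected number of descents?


Write X = Σ X_I over i = 1, …, 164, with X_I the indicator of one descent.
There are 164 indicators.
For each fixed i, the pair (π(i), π(i+1)) is a uniformly random ordered pair of distinct values from {1, …, 165}; by symmetry P[π(i) > π(i+1)] = 1/2.
By linearity: E[X] = 164 · (1/2) = (165 − 1) · (1/2) = 82 ≈ 82.0000.

E[X] = 82 = 82.0000.


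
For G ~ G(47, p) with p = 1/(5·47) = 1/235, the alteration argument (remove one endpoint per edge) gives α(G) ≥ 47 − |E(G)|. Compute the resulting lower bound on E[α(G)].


E[|E(G)|] = C(47, 2)·p = 1081 · (1/235) = 23/5.
E[α(G)] ≥ n − E[|E(G)|] = 47 − 23/5 = 212/5.
Numerically: ≈ 42.400000.
(This is only a lower bound; the true E[α(G)] may be larger.)

E[α(G)] ≥ 212/5 ≈ 42.400000.


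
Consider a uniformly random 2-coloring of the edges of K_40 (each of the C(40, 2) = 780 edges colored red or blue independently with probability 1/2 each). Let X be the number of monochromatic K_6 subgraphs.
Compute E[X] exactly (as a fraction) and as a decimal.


Let X = Σ_S X_S over the C(40, 6) = 3838380 subsets S of size 6, where X_S = 1 if the K_6 on S is monochromatic.
For a fixed S, the K_6 on S has C(6, 2) = 15 edges. P[all 15 edges red] = (1/2)^15, and likewise for blue, so P[monochromatic] = 2·(1/2)^15 = 2^{1 − 15} = 1/16384.
By linearity: E[X] = C(40, 6) · 2^{1 − 15} = 3838380 · 1/16384 = 959595/4096.
Numerically: E[X] ≈ 234.27612.

E[X] = C(40,6)·2^(1−C(6,2)) = 959595/4096 ≈ 234.27612.


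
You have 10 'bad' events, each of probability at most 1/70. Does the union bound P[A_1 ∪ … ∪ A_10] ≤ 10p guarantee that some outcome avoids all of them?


Union bound: P[∪_{i=1}^{10} A_i] ≤ Σ_i P[A_i] ≤ 10·p = 10·(1/70) = 1/7.
Numerically: 1/7 ≈ 0.1429.
Is 1/7 < 1? YES.
Since P[∪ A_i] ≤ 1/7 < 1, the complement has P[∩ A_i^c] ≥ 1 − 1/7 = 6/7 > 0, so some outcome avoids every A_i.

10·p = 1/7 ≈ 0.1429; existence CERTIFIED by the union bound.


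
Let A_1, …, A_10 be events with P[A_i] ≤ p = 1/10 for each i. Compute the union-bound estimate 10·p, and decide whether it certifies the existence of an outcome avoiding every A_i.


Union bound: P[∪_{i=1}^{10} A_i] ≤ Σ_i P[A_i] ≤ 10·p = 10·(1/10) = 1.
Numerically: 1 ≈ 1.000.
Is 1 < 1? NO.
Since the bound 1 is ≥ 1, the union bound is uninformative here; it does NOT by itself certify existence.

10·p = 1 ≈ 1.000; existence NOT certified by the union bound.


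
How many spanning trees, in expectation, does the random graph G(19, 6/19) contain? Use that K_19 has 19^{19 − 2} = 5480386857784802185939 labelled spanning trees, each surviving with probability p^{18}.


K_19 has 19^{19 − 2} = 5480386857784802185939 labelled spanning trees.
For each such spanning tree H, let X_H = 1 if all 18 edges of H are present in G. Then P[X_H = 1] = p^{18} = (6/19)^{18} = 101559956668416/104127350297911241532841.
By linearity of expectation: E[X] = Σ_H E[X_H] = 5480386857784802185939 · p^{18} = 5480386857784802185939 · 101559956668416/104127350297911241532841 = 101559956668416/19.
Numerically: E[X] ≈ 5.35e+12.

E[X] = 5480386857784802185939 · (6/19)^{18} = 101559956668416/19 ≈ 5.35e+12.


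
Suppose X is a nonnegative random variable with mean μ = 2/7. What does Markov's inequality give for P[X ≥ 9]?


μ = E[X] = 2/7, a = 9.
Markov: P[X ≥ 9] ≤ μ/a = (2/7)/9 = 2/63.
Numerically: ≈ 0.0317.
(Since a = 9 > μ = 0.2857, the bound 2/63 is < 1 and informative.)

P[X ≥ 9] ≤ 2/63 ≈ 0.0317.


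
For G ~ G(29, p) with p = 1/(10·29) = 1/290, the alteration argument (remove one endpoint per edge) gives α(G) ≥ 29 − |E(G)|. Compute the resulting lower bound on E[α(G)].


E[|E(G)|] = C(29, 2)·p = 406 · (1/290) = 7/5.
E[α(G)] ≥ n − E[|E(G)|] = 29 − 7/5 = 138/5.
Numerically: ≈ 27.6000.
(This is only a lower bound; the true E[α(G)] may be larger.)

E[α(G)] ≥ 138/5 ≈ 27.6000.


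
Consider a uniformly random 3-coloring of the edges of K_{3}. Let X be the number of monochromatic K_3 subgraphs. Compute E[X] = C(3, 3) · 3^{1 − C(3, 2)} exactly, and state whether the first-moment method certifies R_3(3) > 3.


E[X] = C(3, 3) · 3^{1 − 3} = 1 · 3^{−2} = 1/9.
As a reduced fraction: E[X] = 1/9 ≈ 0.1111111.
Is E[X] < 1? YES.
Since E[X] < 1, there exists a 3-coloring of K_{3} with no monochromatic K_3; hence R_3(3) > 3.

E[X] = 1/9 ≈ 0.1111111; E[X] < 1, so R_3(3) > 3.


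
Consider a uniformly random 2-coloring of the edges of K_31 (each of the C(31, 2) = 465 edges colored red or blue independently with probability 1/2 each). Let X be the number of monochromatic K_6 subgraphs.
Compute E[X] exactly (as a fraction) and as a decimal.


Let X = Σ_S X_S over the C(31, 6) = 736281 subsets S of size 6, where X_S = 1 if the K_6 on S is monochromatic.
For a fixed S, the K_6 on S has C(6, 2) = 15 edges. P[all 15 edges red] = (1/2)^15, and likewise for blue, so P[monochromatic] = 2·(1/2)^15 = 2^{1 − 15} = 1/16384.
By linearity: E[X] = C(31, 6) · 2^{1 − 15} = 736281 · 1/16384 = 736281/16384.
Numerically: E[X] ≈ 44.939026.

E[X] = C(31,6)·2^(1−C(6,2)) = 736281/16384 ≈ 44.939026.
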